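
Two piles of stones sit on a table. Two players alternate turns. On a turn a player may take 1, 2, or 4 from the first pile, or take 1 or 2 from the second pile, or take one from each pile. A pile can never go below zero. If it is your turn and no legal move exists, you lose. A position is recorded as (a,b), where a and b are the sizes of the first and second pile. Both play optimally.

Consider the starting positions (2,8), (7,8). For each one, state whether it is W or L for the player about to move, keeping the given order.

(2,8): W, (7,8): L

Use the standard recursion: the mover loses at a terminal position; elsewhere, the mover wins exactly when some move hands the opponent an L position.
No move ever increases a pile, so every position that can arise here has a ≤ 7 and b ≤ 8; it is enough to label the cells with 0 ≤ a ≤ 7 and 0 ≤ b ≤ 8.
Every move lowers a or b (never raises either), so fill the grid row by row in increasing a, and left to right within a row: each cell's successors are then already labelled.
      b=0  b=1  b=2  b=3  b=4  b=5  b=6  b=7  b=8
a=0:    L    W    W    L    W    W    L    W    W
a=1:    W    W    L    W    W    L    W    W    L
a=2:    W    L    W    W    L    W    W    L    W
a=3:    L    W    W    L    W    W    L    W    W
a=4:    W    W    L    W    W    L    W    W    L
a=5:    W    L    W    W    L    W    W    L    W
a=6:    L    W    W    L    W    W    L    W    W
a=7:    W    W    L    W    W    L    W    W    L
Cells with no legal move (terminal, hence L): (0,0).
The remaining L cells, each justified by listing all of its moves:
(0,3): moves to (0,2)(W), (0,1)(W); every one is W ⇒ L
(0,6): moves to (0,5)(W), (0,4)(W); every one is W ⇒ L
(1,2): moves to (0,2)(W), (1,1)(W), (1,0)(W), (0,1)(W); every one is W ⇒ L
(1,5): moves to (0,5)(W), (1,4)(W), (1,3)(W), (0,4)(W); every one is W ⇒ L
(1,8): moves to (0,8)(W), (1,7)(W), (1,6)(W), (0,7)(W); every one is W ⇒ L
(2,1): moves to (1,1)(W), (0,1)(W), (2,0)(W), (1,0)(W); every one is W ⇒ L
(2,4): moves to (1,4)(W), (0,4)(W), (2,3)(W), (2,2)(W), (1,3)(W); every one is W ⇒ L
(2,7): moves to (1,7)(W), (0,7)(W), (2,6)(W), (2,5)(W), (1,6)(W); every one is W ⇒ L
(3,0): moves to (2,0)(W), (1,0)(W); every one is W ⇒ L
(3,3): moves to (2,3)(W), (1,3)(W), (3,2)(W), (3,1)(W), (2,2)(W); every one is W ⇒ L
(3,6): moves to (2,6)(W), (1,6)(W), (3,5)(W), (3,4)(W), (2,5)(W); every one is W ⇒ L
(4,2): moves to (3,2)(W), (2,2)(W), (0,2)(W), (4,1)(W), (4,0)(W), (3,1)(W); every one is W ⇒ L
(4,5): moves to (3,5)(W), (2,5)(W), (0,5)(W), (4,4)(W), (4,3)(W), (3,4)(W); every one is W ⇒ L
(4,8): moves to (3,8)(W), (2,8)(W), (0,8)(W), (4,7)(W), (4,6)(W), (3,7)(W); every one is W ⇒ L
(5,1): moves to (4,1)(W), (3,1)(W), (1,1)(W), (5,0)(W), (4,0)(W); every one is W ⇒ L
(5,4): moves to (4,4)(W), (3,4)(W), (1,4)(W), (5,3)(W), (5,2)(W), (4,3)(W); every one is W ⇒ L
(5,7): moves to (4,7)(W), (3,7)(W), (1,7)(W), (5,6)(W), (5,5)(W), (4,6)(W); every one is W ⇒ L
(6,0): moves to (5,0)(W), (4,0)(W), (2,0)(W); every one is W ⇒ L
(6,3): moves to (5,3)(W), (4,3)(W), (2,3)(W), (6,2)(W), (6,1)(W), (5,2)(W); every one is W ⇒ L
(6,6): moves to (5,6)(W), (4,6)(W), (2,6)(W), (6,5)(W), (6,4)(W), (5,5)(W); every one is W ⇒ L
(7,2): moves to (6,2)(W), (5,2)(W), (3,2)(W), (7,1)(W), (7,0)(W), (6,1)(W); every one is W ⇒ L
(7,5): moves to (6,5)(W), (5,5)(W), (3,5)(W), (7,4)(W), (7,3)(W), (6,4)(W); every one is W ⇒ L
(7,8): moves to (6,8)(W), (5,8)(W), (3,8)(W), (7,7)(W), (7,6)(W), (6,7)(W); every one is W ⇒ L
Every other cell has at least one move into one of the L cells above, so it is W.
(2,8): the move to (1,8) reaches an L cell, so W
(7,8): one of the L cells justified above, so L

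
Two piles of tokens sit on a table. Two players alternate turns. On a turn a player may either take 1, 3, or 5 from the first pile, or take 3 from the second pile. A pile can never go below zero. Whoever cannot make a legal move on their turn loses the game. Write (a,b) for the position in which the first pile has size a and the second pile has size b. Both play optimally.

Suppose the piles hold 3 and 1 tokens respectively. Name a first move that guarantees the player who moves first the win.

Classify positions by backward induction: terminal positions (no move available) are L. From any other position, the mover wins iff some move reaches an L.
No move ever increases a pile, so every position that can arise here has a ≤ 3 and b ≤ 1; it is enough to label the cells with 0 ≤ a ≤ 3 and 0 ≤ b ≤ 1.
Every move lowers a or b (never raises either), so fill the grid row by row in increasing a, and left to right within a row: each cell's successors are then already labelled.
      b=0  b=1
a=0:    L    L
a=1:    W    W
a=2:    L    L
a=3:    W    W
Cells with no legal move (terminal, hence L): (0,0), (0,1).
The remaining L cells, each justified by listing all of its moves:
(2,0): →(1,0)(W) only, which is W, so L
(2,1): →(1,1)(W) only, which is W, so L
Every other cell has at least one move into one of the L cells above, so it is W.
From (3,1), the L positions reachable in one move are: (2,1), (0,1). Any move reaching one of these is winning.

Move to (2,1).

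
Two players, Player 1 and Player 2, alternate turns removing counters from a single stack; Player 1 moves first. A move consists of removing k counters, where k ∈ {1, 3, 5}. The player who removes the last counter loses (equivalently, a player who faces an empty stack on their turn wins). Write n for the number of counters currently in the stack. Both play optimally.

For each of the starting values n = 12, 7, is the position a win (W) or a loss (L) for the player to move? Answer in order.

12: W, 7: L

Use the standard recursion: the mover wins at a terminal position; elsewhere, the mover wins exactly when some move hands the opponent an L position.
n=0: no move; the opponent has just taken the last counter and therefore loses → W
n=1: →0(W) only, which is W, so L
n=2: →1(L), so W
n=3: →2(W), 0(W) — all W, so L
n=4: →3(L), so W
n=5: →4(W), 2(W), 0(W) — all W, so L
n=6: →5(L), so W
n=7: →6(W), 4(W), 2(W) — all W, so L
n=8: →7(L), so W
n=9: →8(W), 6(W), 4(W) — all W, so L
n=10: →9(L), so W
n=11: →10(W), 8(W), 6(W) — all W, so L
n=12: →11(L), so W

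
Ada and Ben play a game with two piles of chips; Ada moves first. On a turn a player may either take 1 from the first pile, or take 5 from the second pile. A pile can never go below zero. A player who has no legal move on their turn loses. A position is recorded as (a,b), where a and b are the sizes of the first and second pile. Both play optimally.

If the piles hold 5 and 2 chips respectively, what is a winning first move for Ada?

Classify positions by backward induction: terminal positions (no move available) are L. From any other position, the mover wins iff some move reaches an L.
No move ever increases a pile, so every position that can arise here has a ≤ 5 and b ≤ 2; it is enough to label the cells with 0 ≤ a ≤ 5 and 0 ≤ b ≤ 2.
Every move lowers a or b (never raises either), so fill the grid row by row in increasing a, and left to right within a row: each cell's successors are then already labelled.
      b=0  b=1  b=2
a=0:    L    L    L
a=1:    W    W    W
a=2:    L    L    L
a=3:    W    W    W
a=4:    L    L    L
a=5:    W    W    W
Cells with no legal move (terminal, hence L): (0,0), (0,1), (0,2).
The remaining L cells, each justified by listing all of its moves:
(2,0): the only move is to (1,0)(W), a W ⇒ L
(2,1): the only move is to (1,1)(W), a W ⇒ L
(2,2): the only move is to (1,2)(W), a W ⇒ L
(4,0): the only move is to (3,0)(W), a W ⇒ L
(4,1): the only move is to (3,1)(W), a W ⇒ L
(4,2): the only move is to (3,2)(W), a W ⇒ L
Every other cell has at least one move into one of the L cells above, so it is W.
From (5,2), the L positions reachable in one move are: (4,2).

Move to (4,2).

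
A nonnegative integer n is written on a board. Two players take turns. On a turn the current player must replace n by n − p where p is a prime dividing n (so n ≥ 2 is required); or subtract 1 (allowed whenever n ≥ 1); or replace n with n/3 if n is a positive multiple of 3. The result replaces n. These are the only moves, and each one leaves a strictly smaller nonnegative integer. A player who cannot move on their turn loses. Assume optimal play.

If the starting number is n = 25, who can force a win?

The second player wins.

Use the standard recursion: the mover loses at a terminal position; elsewhere, the mover wins exactly when some move hands the opponent an L position.
n=0: no move → L
n=1: reaches L-position 0 → W
n=2: reaches L-position 0 → W
n=3: reaches L-position 0 → W
n=4: only reaches 2(W), 3(W), all W → L
n=5: reaches L-position 0 → W
n=6: reaches L-position 4 → W
n=7: reaches L-position 0 → W
n=8: only reaches 6(W), 7(W), all W → L
n=9: reaches L-position 8 → W
n=10: reaches L-position 8 → W
n=11: reaches L-position 0 → W
n=12: reaches L-position 4 → W
n=13: reaches L-position 0 → W
n=14: only reaches 7(W), 12(W), 13(W), all W → L
n=15: reaches L-position 14 → W
n=16: reaches L-position 14 → W
n=17: reaches L-position 0 → W
n=18: only reaches 6(W), 15(W), 16(W), 17(W), all W → L
n=19: reaches L-position 0 → W
n=20: reaches L-position 18 → W
n=21: reaches L-position 14 → W
n=22: only reaches 11(W), 20(W), 21(W), all W → L
n=23: reaches L-position 0 → W
n=24: reaches L-position 8 → W
n=25: only reaches 20(W), 24(W), all W → L
Every move from 25 reaches a W position, so the mover loses.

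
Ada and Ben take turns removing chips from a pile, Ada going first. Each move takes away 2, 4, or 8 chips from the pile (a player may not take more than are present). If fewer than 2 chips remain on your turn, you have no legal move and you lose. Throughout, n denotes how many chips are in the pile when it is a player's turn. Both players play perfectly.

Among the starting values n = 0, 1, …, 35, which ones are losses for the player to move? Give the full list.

0, 1, 6, 7, 12, 13, 18, 19, 24, 25, 30, 31

Build the W/L table. Terminal = L. A non-terminal position is W if it has a move to some L; otherwise it is L.
n=0: no move → L
n=1: no move → L
n=2: can move to 0, which is L ⇒ W
n=3: can move to 1, which is L ⇒ W
n=4: can move to 0, which is L ⇒ W
n=5: can move to 1, which is L ⇒ W
n=6: moves to 4(W), 2(W); every one is W ⇒ L
n=7: moves to 5(W), 3(W); every one is W ⇒ L
n=8: can move to 6, which is L ⇒ W
n=9: can move to 7, which is L ⇒ W
n=10: can move to 6, which is L ⇒ W
n=11: can move to 7, which is L ⇒ W
n=12: moves to 10(W), 8(W), 4(W); every one is W ⇒ L
n=13: moves to 11(W), 9(W), 5(W); every one is W ⇒ L
n=14: can move to 12, which is L ⇒ W
n=15: can move to 13, which is L ⇒ W
n=16: can move to 12, which is L ⇒ W
n=17: can move to 13, which is L ⇒ W
n=18: moves to 16(W), 14(W), 10(W); every one is W ⇒ L
n=19: moves to 17(W), 15(W), 11(W); every one is W ⇒ L
n=20: can move to 18, which is L ⇒ W
n=21: can move to 19, which is L ⇒ W
n=22: can move to 18, which is L ⇒ W
n=23: can move to 19, which is L ⇒ W
n=24: moves to 22(W), 20(W), 16(W); every one is W ⇒ L
n=25: moves to 23(W), 21(W), 17(W); every one is W ⇒ L
n=26: can move to 24, which is L ⇒ W
n=27: can move to 25, which is L ⇒ W
n=28: can move to 24, which is L ⇒ W
n=29: can move to 25, which is L ⇒ W
n=30: moves to 28(W), 26(W), 22(W); every one is W ⇒ L
n=31: moves to 29(W), 27(W), 23(W); every one is W ⇒ L
n=32: can move to 30, which is L ⇒ W
n=33: can move to 31, which is L ⇒ W
n=34: can move to 30, which is L ⇒ W
n=35: can move to 31, which is L ⇒ W
The losing starting values of n are exactly the entries labelled L in this table (12 of them).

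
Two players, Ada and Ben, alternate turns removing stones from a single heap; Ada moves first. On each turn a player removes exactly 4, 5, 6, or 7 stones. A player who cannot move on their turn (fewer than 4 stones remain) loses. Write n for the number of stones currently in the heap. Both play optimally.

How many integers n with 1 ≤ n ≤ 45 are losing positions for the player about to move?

17

Classify positions by backward induction: terminal positions (no move available) are L. From any other position, the mover wins iff some move reaches an L.
n=0: no move → L
n=1: no move → L
n=2: no move → L
n=3: no move → L
n=4: reaches L-position 0 → W
n=5: reaches L-position 1 → W
n=6: reaches L-position 2 → W
n=7: reaches L-position 3 → W
n=8: reaches L-position 3 → W
n=9: reaches L-position 3 → W
n=10: reaches L-position 3 → W
n=11: only reaches 7(W), 6(W), 5(W), 4(W), all W → L
n=12: only reaches 8(W), 7(W), 6(W), 5(W), all W → L
n=13: only reaches 9(W), 8(W), 7(W), 6(W), all W → L
n=14: only reaches 10(W), 9(W), 8(W), 7(W), all W → L
n=15: reaches L-position 11 → W
n=16: reaches L-position 12 → W
n=17: reaches L-position 13 → W
n=18: reaches L-position 14 → W
n=19: reaches L-position 14 → W
n=20: reaches L-position 14 → W
n=21: reaches L-position 14 → W
n=22: only reaches 18(W), 17(W), 16(W), 15(W), all W → L
n=23: only reaches 19(W), 18(W), 17(W), 16(W), all W → L
n=24: only reaches 20(W), 19(W), 18(W), 17(W), all W → L
n=25: only reaches 21(W), 20(W), 19(W), 18(W), all W → L
n=26: reaches L-position 22 → W
n=27: reaches L-position 23 → W
n=28: reaches L-position 24 → W
n=29: reaches L-position 25 → W
n=30: reaches L-position 25 → W
n=31: reaches L-position 25 → W
n=32: reaches L-position 25 → W
n=33: only reaches 29(W), 28(W), 27(W), 26(W), all W → L
n=34: only reaches 30(W), 29(W), 28(W), 27(W), all W → L
n=35: only reaches 31(W), 30(W), 29(W), 28(W), all W → L
n=36: only reaches 32(W), 31(W), 30(W), 29(W), all W → L
n=37: reaches L-position 33 → W
n=38: reaches L-position 34 → W
n=39: reaches L-position 35 → W
n=40: reaches L-position 36 → W
n=41: reaches L-position 36 → W
n=42: reaches L-position 36 → W
n=43: reaches L-position 36 → W
n=44: only reaches 40(W), 39(W), 38(W), 37(W), all W → L
n=45: only reaches 41(W), 40(W), 39(W), 38(W), all W → L
L entries with 1 ≤ n ≤ 45 (n=0 is outside the asked range and is not counted): n = 1, 2, 3, 11, 12, 13, 14, 22, 23, 24, 25, 33, 34, 35, 36, 44, 45; that makes 17.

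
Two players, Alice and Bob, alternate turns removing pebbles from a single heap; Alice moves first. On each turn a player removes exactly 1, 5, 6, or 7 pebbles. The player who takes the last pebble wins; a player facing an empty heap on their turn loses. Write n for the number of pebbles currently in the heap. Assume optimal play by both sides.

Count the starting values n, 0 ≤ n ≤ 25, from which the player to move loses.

7

Compute win/loss labels from the base case upward. A position with no move is L. Any other position is W if it can reach an L in one move, else L.
n=0: no move → L
n=1: reaches L-position 0 → W
n=2: only reaches 1(W), which is W → L
n=3: reaches L-position 2 → W
n=4: only reaches 3(W), which is W → L
n=5: reaches L-position 4 → W
n=6: reaches L-position 0 → W
n=7: reaches L-position 2 → W
n=8: reaches L-position 2 → W
n=9: reaches L-position 4 → W
n=10: reaches L-position 4 → W
n=11: reaches L-position 4 → W
n=12: only reaches 11(W), 7(W), 6(W), 5(W), all W → L
n=13: reaches L-position 12 → W
n=14: only reaches 13(W), 9(W), 8(W), 7(W), all W → L
n=15: reaches L-position 14 → W
n=16: only reaches 15(W), 11(W), 10(W), 9(W), all W → L
n=17: reaches L-position 16 → W
n=18: reaches L-position 12 → W
n=19: reaches L-position 14 → W
n=20: reaches L-position 14 → W
n=21: reaches L-position 16 → W
n=22: reaches L-position 16 → W
n=23: reaches L-position 16 → W
n=24: only reaches 23(W), 19(W), 18(W), 17(W), all W → L
n=25: reaches L-position 24 → W
L entries with 0 ≤ n ≤ 25: n = 0, 2, 4, 12, 14, 16, 24; that makes 7.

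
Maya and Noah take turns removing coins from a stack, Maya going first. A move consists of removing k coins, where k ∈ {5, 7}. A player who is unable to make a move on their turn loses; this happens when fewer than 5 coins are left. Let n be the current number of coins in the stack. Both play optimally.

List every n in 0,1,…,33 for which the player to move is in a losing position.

Label each position W (a win for the player to move) or L (a loss). A position with no legal move is L; any other position is W exactly when some move reaches an L, and L when every move reaches a W.
n=0: no move → L
n=1: no move → L
n=2: no move → L
n=3: no move → L
n=4: no move → L
n=5: can move to 0, which is L ⇒ W
n=6: can move to 1, which is L ⇒ W
n=7: can move to 2, which is L ⇒ W
n=8: can move to 3, which is L ⇒ W
n=9: can move to 4, which is L ⇒ W
n=10: can move to 3, which is L ⇒ W
n=11: can move to 4, which is L ⇒ W
n=12: moves to 7(W), 5(W); every one is W ⇒ L
n=13: moves to 8(W), 6(W); every one is W ⇒ L
n=14: moves to 9(W), 7(W); every one is W ⇒ L
n=15: moves to 10(W), 8(W); every one is W ⇒ L
n=16: moves to 11(W), 9(W); every one is W ⇒ L
n=17: can move to 12, which is L ⇒ W
n=18: can move to 13, which is L ⇒ W
n=19: can move to 14, which is L ⇒ W
n=20: can move to 15, which is L ⇒ W
n=21: can move to 16, which is L ⇒ W
n=22: can move to 15, which is L ⇒ W
n=23: can move to 16, which is L ⇒ W
n=24: moves to 19(W), 17(W); every one is W ⇒ L
n=25: moves to 20(W), 18(W); every one is W ⇒ L
n=26: moves to 21(W), 19(W); every one is W ⇒ L
n=27: moves to 22(W), 20(W); every one is W ⇒ L
n=28: moves to 23(W), 21(W); every one is W ⇒ L
n=29: can move to 24, which is L ⇒ W
n=30: can move to 25, which is L ⇒ W
n=31: can move to 26, which is L ⇒ W
n=32: can move to 27, which is L ⇒ W
n=33: can move to 28, which is L ⇒ W
The losing starting values of n are exactly the entries labelled L in this table (15 of them).

0, 1, 2, 3, 4, 12, 13, 14, 15, 16, 24, 25, 26, 27, 28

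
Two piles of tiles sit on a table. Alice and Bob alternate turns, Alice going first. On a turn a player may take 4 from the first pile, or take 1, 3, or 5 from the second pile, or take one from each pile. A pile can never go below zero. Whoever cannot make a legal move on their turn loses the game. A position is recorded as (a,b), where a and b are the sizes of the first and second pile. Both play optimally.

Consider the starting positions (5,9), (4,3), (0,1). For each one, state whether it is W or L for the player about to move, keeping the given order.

Build the W/L table. Terminal = L. A non-terminal position is W if it has a move to some L; otherwise it is L.
No move ever increases a pile, so every position that can arise here has a ≤ 5 and b ≤ 9; it is enough to label the cells with 0 ≤ a ≤ 5 and 0 ≤ b ≤ 9.
Every move lowers a or b (never raises either), so fill the grid row by row in increasing a, and left to right within a row: each cell's successors are then already labelled.
      b=0  b=1  b=2  b=3  b=4  b=5  b=6  b=7  b=8  b=9
a=0:    L    W    L    W    L    W    L    W    L    W
a=1:    L    W    L    W    L    W    L    W    L    W
a=2:    L    W    L    W    L    W    L    W    L    W
a=3:    L    W    L    W    L    W    L    W    L    W
a=4:    W    W    W    W    W    W    W    W    W    W
a=5:    W    L    W    L    W    L    W    L    W    L
Cells with no legal move (terminal, hence L): (0,0), (1,0), (2,0), (3,0).
The remaining L cells, each justified by listing all of its moves:
(0,2): only reaches (0,1)(W), which is W → L
(0,4): only reaches (0,3)(W), (0,1)(W), all W → L
(0,6): only reaches (0,5)(W), (0,3)(W), (0,1)(W), all W → L
(0,8): only reaches (0,7)(W), (0,5)(W), (0,3)(W), all W → L
(1,2): only reaches (1,1)(W), (0,1)(W), all W → L
(1,4): only reaches (1,3)(W), (1,1)(W), (0,3)(W), all W → L
(1,6): only reaches (1,5)(W), (1,3)(W), (1,1)(W), (0,5)(W), all W → L
(1,8): only reaches (1,7)(W), (1,5)(W), (1,3)(W), (0,7)(W), all W → L
(2,2): only reaches (2,1)(W), (1,1)(W), all W → L
(2,4): only reaches (2,3)(W), (2,1)(W), (1,3)(W), all W → L
(2,6): only reaches (2,5)(W), (2,3)(W), (2,1)(W), (1,5)(W), all W → L
(2,8): only reaches (2,7)(W), (2,5)(W), (2,3)(W), (1,7)(W), all W → L
(3,2): only reaches (3,1)(W), (2,1)(W), all W → L
(3,4): only reaches (3,3)(W), (3,1)(W), (2,3)(W), all W → L
(3,6): only reaches (3,5)(W), (3,3)(W), (3,1)(W), (2,5)(W), all W → L
(3,8): only reaches (3,7)(W), (3,5)(W), (3,3)(W), (2,7)(W), all W → L
(5,1): only reaches (1,1)(W), (5,0)(W), (4,0)(W), all W → L
(5,3): only reaches (1,3)(W), (5,2)(W), (5,0)(W), (4,2)(W), all W → L
(5,5): only reaches (1,5)(W), (5,4)(W), (5,2)(W), (5,0)(W), (4,4)(W), all W → L
(5,7): only reaches (1,7)(W), (5,6)(W), (5,4)(W), (5,2)(W), (4,6)(W), all W → L
(5,9): only reaches (1,9)(W), (5,8)(W), (5,6)(W), (5,4)(W), (4,8)(W), all W → L
Every other cell has at least one move into one of the L cells above, so it is W.
(5,9): one of the L cells justified above, so L
(4,3): the move to (3,2) reaches an L cell, so W
(0,1): the move to (0,0) reaches an L cell, so W

(5,9): L, (4,3): W, (0,1): W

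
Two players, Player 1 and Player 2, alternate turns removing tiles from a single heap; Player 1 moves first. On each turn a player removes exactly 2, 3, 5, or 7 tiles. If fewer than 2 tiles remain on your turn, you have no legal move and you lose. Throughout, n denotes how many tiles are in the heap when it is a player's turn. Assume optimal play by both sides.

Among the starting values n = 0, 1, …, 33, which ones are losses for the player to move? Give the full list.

Build the W/L table. Terminal = L. A non-terminal position is W if it has a move to some L; otherwise it is L.
n=0: no move → L
n=1: no move → L
n=2: W (go to 0, an L position)
n=3: W (go to 1, an L position)
n=4: W (go to 1, an L position)
n=5: W (go to 0, an L position)
n=6: W (go to 1, an L position)
n=7: W (go to 0, an L position)
n=8: W (go to 1, an L position)
n=9: L (options 7(W), 6(W), 4(W), 2(W) are all W)
n=10: L (options 8(W), 7(W), 5(W), 3(W) are all W)
n=11: W (go to 9, an L position)
n=12: W (go to 10, an L position)
n=13: W (go to 10, an L position)
n=14: W (go to 9, an L position)
n=15: W (go to 10, an L position)
n=16: W (go to 9, an L position)
n=17: W (go to 10, an L position)
n=18: L (options 16(W), 15(W), 13(W), 11(W) are all W)
n=19: L (options 17(W), 16(W), 14(W), 12(W) are all W)
n=20: W (go to 18, an L position)
n=21: W (go to 19, an L position)
n=22: W (go to 19, an L position)
n=23: W (go to 18, an L position)
n=24: W (go to 19, an L position)
n=25: W (go to 18, an L position)
n=26: W (go to 19, an L position)
n=27: L (options 25(W), 24(W), 22(W), 20(W) are all W)
n=28: L (options 26(W), 25(W), 23(W), 21(W) are all W)
n=29: W (go to 27, an L position)
n=30: W (go to 28, an L position)
n=31: W (go to 28, an L position)
n=32: W (go to 27, an L position)
n=33: W (go to 28, an L position)
The losing starting values of n are exactly the entries labelled L in this table (8 of them).

0, 1, 9, 10, 18, 19, 27, 28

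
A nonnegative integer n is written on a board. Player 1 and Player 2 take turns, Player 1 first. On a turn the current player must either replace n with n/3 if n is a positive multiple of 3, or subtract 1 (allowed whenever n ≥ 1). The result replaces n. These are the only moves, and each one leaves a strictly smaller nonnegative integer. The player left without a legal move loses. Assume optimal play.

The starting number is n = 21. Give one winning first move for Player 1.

Move to 7.

Classify positions by backward induction: terminal positions (no move available) are L. From any other position, the mover wins iff some move reaches an L.
n=0: no move → L
n=1: →0(L), so W
n=2: →1(W) only, which is W, so L
n=3: →2(L), so W
n=4: →3(W) only, which is W, so L
n=5: →4(L), so W
n=6: →2(L), so W
n=7: →6(W) only, which is W, so L
n=8: →7(L), so W
n=9: →3(W), 8(W) — all W, so L
n=10: →9(L), so W
n=11: →10(W) only, which is W, so L
n=12: →4(L), so W
n=13: →12(W) only, which is W, so L
n=14: →13(L), so W
n=15: →5(W), 14(W) — all W, so L
n=16: →15(L), so W
n=17: →16(W) only, which is W, so L
n=18: →17(L), so W
n=19: →18(W) only, which is W, so L
n=20: →19(L), so W
n=21: →7(L), so W
From 21, the L positions reachable in one move are: 7.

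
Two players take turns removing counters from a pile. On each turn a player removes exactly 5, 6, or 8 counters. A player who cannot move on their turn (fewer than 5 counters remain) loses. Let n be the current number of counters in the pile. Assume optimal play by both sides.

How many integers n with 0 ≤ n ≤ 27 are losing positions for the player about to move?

12

Use the standard recursion: the mover loses at a terminal position; elsewhere, the mover wins exactly when some move hands the opponent an L position.
n=0: no move → L
n=1: no move → L
n=2: no move → L
n=3: no move → L
n=4: no move → L
n=5: W (go to 0, an L position)
n=6: W (go to 1, an L position)
n=7: W (go to 2, an L position)
n=8: W (go to 3, an L position)
n=9: W (go to 4, an L position)
n=10: W (go to 4, an L position)
n=11: W (go to 3, an L position)
n=12: W (go to 4, an L position)
n=13: L (options 8(W), 7(W), 5(W) are all W)
n=14: L (options 9(W), 8(W), 6(W) are all W)
n=15: L (options 10(W), 9(W), 7(W) are all W)
n=16: L (options 11(W), 10(W), 8(W) are all W)
n=17: L (options 12(W), 11(W), 9(W) are all W)
n=18: W (go to 13, an L position)
n=19: W (go to 14, an L position)
n=20: W (go to 15, an L position)
n=21: W (go to 16, an L position)
n=22: W (go to 17, an L position)
n=23: W (go to 17, an L position)
n=24: W (go to 16, an L position)
n=25: W (go to 17, an L position)
n=26: L (options 21(W), 20(W), 18(W) are all W)
n=27: L (options 22(W), 21(W), 19(W) are all W)
L entries with 0 ≤ n ≤ 27: n = 0, 1, 2, 3, 4, 13, 14, 15, 16, 17, 26, 27; that makes 12.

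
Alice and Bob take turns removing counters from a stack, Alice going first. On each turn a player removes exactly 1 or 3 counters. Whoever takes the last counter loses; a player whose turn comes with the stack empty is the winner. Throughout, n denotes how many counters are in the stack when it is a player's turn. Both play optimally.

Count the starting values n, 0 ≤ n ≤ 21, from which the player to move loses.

Work bottom-up. With no move the player to move wins. Otherwise the position is W if at least one move leads to an L position for the opponent, and L if every move leads to a W.
n=0: no move; the opponent has just taken the last counter and therefore loses → W
n=1: L (sole option 0(W) is W)
n=2: W (go to 1, an L position)
n=3: L (options 2(W), 0(W) are all W)
n=4: W (go to 3, an L position)
n=5: L (options 4(W), 2(W) are all W)
n=6: W (go to 5, an L position)
n=7: L (options 6(W), 4(W) are all W)
n=8: W (go to 7, an L position)
n=9: L (options 8(W), 6(W) are all W)
n=10: W (go to 9, an L position)
n=11: L (options 10(W), 8(W) are all W)
n=12: W (go to 11, an L position)
n=13: L (options 12(W), 10(W) are all W)
n=14: W (go to 13, an L position)
n=15: L (options 14(W), 12(W) are all W)
n=16: W (go to 15, an L position)
n=17: L (options 16(W), 14(W) are all W)
n=18: W (go to 17, an L position)
n=19: L (options 18(W), 16(W) are all W)
n=20: W (go to 19, an L position)
n=21: L (options 20(W), 18(W) are all W)
L entries with 0 ≤ n ≤ 21: n = 1, 3, 5, 7, 9, 11, 13, 15, 17, 19, 21; that makes 11.

11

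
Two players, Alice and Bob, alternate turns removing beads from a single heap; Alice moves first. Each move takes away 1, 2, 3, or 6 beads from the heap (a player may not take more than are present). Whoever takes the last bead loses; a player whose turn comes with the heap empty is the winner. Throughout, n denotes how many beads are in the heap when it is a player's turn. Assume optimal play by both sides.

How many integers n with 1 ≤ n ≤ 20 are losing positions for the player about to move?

Use the standard recursion: the mover wins at a terminal position; elsewhere, the mover wins exactly when some move hands the opponent an L position.
n=0: no move; the opponent has just taken the last bead and therefore loses → W
n=1: the only move is to 0(W), a W ⇒ L
n=2: can move to 1, which is L ⇒ W
n=3: can move to 1, which is L ⇒ W
n=4: can move to 1, which is L ⇒ W
n=5: moves to 4(W), 3(W), 2(W); every one is W ⇒ L
n=6: can move to 5, which is L ⇒ W
n=7: can move to 5, which is L ⇒ W
n=8: can move to 5, which is L ⇒ W
n=9: moves to 8(W), 7(W), 6(W), 3(W); every one is W ⇒ L
n=10: can move to 9, which is L ⇒ W
n=11: can move to 9, which is L ⇒ W
n=12: can move to 9, which is L ⇒ W
n=13: moves to 12(W), 11(W), 10(W), 7(W); every one is W ⇒ L
n=14: can move to 13, which is L ⇒ W
n=15: can move to 13, which is L ⇒ W
n=16: can move to 13, which is L ⇒ W
n=17: moves to 16(W), 15(W), 14(W), 11(W); every one is W ⇒ L
n=18: can move to 17, which is L ⇒ W
n=19: can move to 17, which is L ⇒ W
n=20: can move to 17, which is L ⇒ W
L entries with 1 ≤ n ≤ 20 (the range starts at n=1): n = 1, 5, 9, 13, 17; that makes 5.

5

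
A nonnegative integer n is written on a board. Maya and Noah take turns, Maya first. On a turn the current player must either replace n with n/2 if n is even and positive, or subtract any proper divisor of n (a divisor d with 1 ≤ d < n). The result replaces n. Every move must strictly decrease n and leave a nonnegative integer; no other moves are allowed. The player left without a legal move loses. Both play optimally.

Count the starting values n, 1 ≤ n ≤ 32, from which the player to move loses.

Build the W/L table. Terminal = L. A non-terminal position is W if it has a move to some L; otherwise it is L.
n=0: no move → L
n=1: no move → L
n=2: can move to 1, which is L ⇒ W
n=3: the only move is to 2(W), a W ⇒ L
n=4: can move to 3, which is L ⇒ W
n=5: the only move is to 4(W), a W ⇒ L
n=6: can move to 3, which is L ⇒ W
n=7: the only move is to 6(W), a W ⇒ L
n=8: can move to 7, which is L ⇒ W
n=9: moves to 6(W), 8(W); every one is W ⇒ L
n=10: can move to 5, which is L ⇒ W
n=11: the only move is to 10(W), a W ⇒ L
n=12: can move to 9, which is L ⇒ W
n=13: the only move is to 12(W), a W ⇒ L
n=14: can move to 7, which is L ⇒ W
n=15: moves to 10(W), 12(W), 14(W); every one is W ⇒ L
n=16: can move to 15, which is L ⇒ W
n=17: the only move is to 16(W), a W ⇒ L
n=18: can move to 9, which is L ⇒ W
n=19: the only move is to 18(W), a W ⇒ L
n=20: can move to 15, which is L ⇒ W
n=21: moves to 14(W), 18(W), 20(W); every one is W ⇒ L
n=22: can move to 11, which is L ⇒ W
n=23: the only move is to 22(W), a W ⇒ L
n=24: can move to 21, which is L ⇒ W
n=25: moves to 20(W), 24(W); every one is W ⇒ L
n=26: can move to 13, which is L ⇒ W
n=27: moves to 18(W), 24(W), 26(W); every one is W ⇒ L
n=28: can move to 21, which is L ⇒ W
n=29: the only move is to 28(W), a W ⇒ L
n=30: can move to 15, which is L ⇒ W
n=31: the only move is to 30(W), a W ⇒ L
n=32: can move to 31, which is L ⇒ W
L entries with 1 ≤ n ≤ 32 (n=0 is outside the asked range and is not counted): n = 1, 3, 5, 7, 9, 11, 13, 15, 17, 19, 21, 23, 25, 27, 29, 31; that makes 16.

16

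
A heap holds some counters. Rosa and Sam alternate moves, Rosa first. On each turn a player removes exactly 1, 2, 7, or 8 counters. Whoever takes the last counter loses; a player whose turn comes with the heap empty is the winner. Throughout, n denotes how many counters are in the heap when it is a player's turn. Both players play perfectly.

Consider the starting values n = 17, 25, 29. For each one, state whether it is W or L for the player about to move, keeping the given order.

17: W, 25: L, 29: W

Classify positions by backward induction: terminal positions (no move available) are W. From any other position, the mover wins iff some move reaches an L.
n=0: no move; the opponent has just taken the last counter and therefore loses → W
n=1: →0(W) only, which is W, so L
n=2: →1(L), so W
n=3: →1(L), so W
n=4: →3(W), 2(W) — all W, so L
n=5: →4(L), so W
n=6: →4(L), so W
n=7: →6(W), 5(W), 0(W) — all W, so L
n=8: →7(L), so W
n=9: →7(L), so W
n=10: →9(W), 8(W), 3(W), 2(W) — all W, so L
n=11: →10(L), so W
n=12: →10(L), so W
n=13: →12(W), 11(W), 6(W), 5(W) — all W, so L
n=14: →13(L), so W
n=15: →13(L), so W
n=16: →15(W), 14(W), 9(W), 8(W) — all W, so L
n=17: →16(L), so W
n=18: →16(L), so W
n=19: →18(W), 17(W), 12(W), 11(W) — all W, so L
n=20: →19(L), so W
n=21: →19(L), so W
n=22: →21(W), 20(W), 15(W), 14(W) — all W, so L
n=23: →22(L), so W
n=24: →22(L), so W
n=25: →24(W), 23(W), 18(W), 17(W) — all W, so L
n=26: →25(L), so W
n=27: →25(L), so W
n=28: →27(W), 26(W), 21(W), 20(W) — all W, so L
n=29: →28(L), so W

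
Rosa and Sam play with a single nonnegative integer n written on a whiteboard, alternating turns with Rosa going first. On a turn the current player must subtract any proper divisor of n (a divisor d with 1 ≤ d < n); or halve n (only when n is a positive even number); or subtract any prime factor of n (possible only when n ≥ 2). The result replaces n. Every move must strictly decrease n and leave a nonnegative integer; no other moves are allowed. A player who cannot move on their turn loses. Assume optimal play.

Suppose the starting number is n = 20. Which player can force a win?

Sam wins.

Positions with no move are L. A position that does have a move is losing for the player to move precisely when every available move leads to a winning position for the opponent. Fill in the labels:
n=0: no move → L
n=1: no move → L
n=2: can move to 0, which is L ⇒ W
n=3: can move to 0, which is L ⇒ W
n=4: moves to 2(W), 3(W); every one is W ⇒ L
n=5: can move to 0, which is L ⇒ W
n=6: can move to 4, which is L ⇒ W
n=7: can move to 0, which is L ⇒ W
n=8: can move to 4, which is L ⇒ W
n=9: moves to 6(W), 8(W); every one is W ⇒ L
n=10: can move to 9, which is L ⇒ W
n=11: can move to 0, which is L ⇒ W
n=12: can move to 9, which is L ⇒ W
n=13: can move to 0, which is L ⇒ W
n=14: moves to 7(W), 12(W), 13(W); every one is W ⇒ L
n=15: can move to 14, which is L ⇒ W
n=16: can move to 14, which is L ⇒ W
n=17: can move to 0, which is L ⇒ W
n=18: can move to 9, which is L ⇒ W
n=19: can move to 0, which is L ⇒ W
n=20: moves to 10(W), 15(W), 16(W), 18(W), 19(W); every one is W ⇒ L
Every move from 20 reaches a W position, so the mover loses.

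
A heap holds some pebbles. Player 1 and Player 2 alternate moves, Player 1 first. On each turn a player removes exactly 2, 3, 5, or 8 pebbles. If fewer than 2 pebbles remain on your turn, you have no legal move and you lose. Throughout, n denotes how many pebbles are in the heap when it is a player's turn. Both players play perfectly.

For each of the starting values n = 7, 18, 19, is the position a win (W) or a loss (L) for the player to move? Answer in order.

Use the standard recursion: the mover loses at a terminal position; elsewhere, the mover wins exactly when some move hands the opponent an L position.
n=0: no move → L
n=1: no move → L
n=2: →0(L), so W
n=3: →1(L), so W
n=4: →1(L), so W
n=5: →0(L), so W
n=6: →1(L), so W
n=7: →5(W), 4(W), 2(W) — all W, so L
n=8: →0(L), so W
n=9: →7(L), so W
n=10: →7(L), so W
n=11: →9(W), 8(W), 6(W), 3(W) — all W, so L
n=12: →7(L), so W
n=13: →11(L), so W
n=14: →11(L), so W
n=15: →7(L), so W
n=16: →11(L), so W
n=17: →15(W), 14(W), 12(W), 9(W) — all W, so L
n=18: →16(W), 15(W), 13(W), 10(W) — all W, so L
n=19: →17(L), so W

7: L, 18: L, 19: W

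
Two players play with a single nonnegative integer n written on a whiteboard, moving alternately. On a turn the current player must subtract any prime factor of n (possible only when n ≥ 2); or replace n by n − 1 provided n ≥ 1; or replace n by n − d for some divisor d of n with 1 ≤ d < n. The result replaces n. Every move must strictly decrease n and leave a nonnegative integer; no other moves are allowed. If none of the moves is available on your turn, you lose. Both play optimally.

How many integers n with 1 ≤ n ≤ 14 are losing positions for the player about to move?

3

Compute win/loss labels from the base case upward. A position with no move is L. Any other position is W if it can reach an L in one move, else L.
n=0: no move → L
n=1: →0(L), so W
n=2: →0(L), so W
n=3: →0(L), so W
n=4: →2(W), 3(W) — all W, so L
n=5: →0(L), so W
n=6: →4(L), so W
n=7: →0(L), so W
n=8: →4(L), so W
n=9: →6(W), 8(W) — all W, so L
n=10: →9(L), so W
n=11: →0(L), so W
n=12: →9(L), so W
n=13: →0(L), so W
n=14: →7(W), 12(W), 13(W) — all W, so L
L entries with 1 ≤ n ≤ 14 (n=0 is outside the asked range and is not counted): n = 4, 9, 14; that makes 3.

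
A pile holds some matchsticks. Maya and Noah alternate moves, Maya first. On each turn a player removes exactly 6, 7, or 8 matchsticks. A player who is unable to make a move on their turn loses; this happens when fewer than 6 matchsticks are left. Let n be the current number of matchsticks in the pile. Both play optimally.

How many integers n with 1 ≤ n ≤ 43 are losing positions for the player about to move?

Label each position W (a win for the player to move) or L (a loss). A position with no legal move is L; any other position is W exactly when some move reaches an L, and L when every move reaches a W.
n=0: no move → L
n=1: no move → L
n=2: no move → L
n=3: no move → L
n=4: no move → L
n=5: no move → L
n=6: →0(L), so W
n=7: →1(L), so W
n=8: →2(L), so W
n=9: →3(L), so W
n=10: →4(L), so W
n=11: →5(L), so W
n=12: →5(L), so W
n=13: →5(L), so W
n=14: →8(W), 7(W), 6(W) — all W, so L
n=15: →9(W), 8(W), 7(W) — all W, so L
n=16: →10(W), 9(W), 8(W) — all W, so L
n=17: →11(W), 10(W), 9(W) — all W, so L
n=18: →12(W), 11(W), 10(W) — all W, so L
n=19: →13(W), 12(W), 11(W) — all W, so L
n=20: →14(L), so W
n=21: →15(L), so W
n=22: →16(L), so W
n=23: →17(L), so W
n=24: →18(L), so W
n=25: →19(L), so W
n=26: →19(L), so W
n=27: →19(L), so W
n=28: →22(W), 21(W), 20(W) — all W, so L
n=29: →23(W), 22(W), 21(W) — all W, so L
n=30: →24(W), 23(W), 22(W) — all W, so L
n=31: →25(W), 24(W), 23(W) — all W, so L
n=32: →26(W), 25(W), 24(W) — all W, so L
n=33: →27(W), 26(W), 25(W) — all W, so L
n=34: →28(L), so W
n=35: →29(L), so W
n=36: →30(L), so W
n=37: →31(L), so W
n=38: →32(L), so W
n=39: →33(L), so W
n=40: →33(L), so W
n=41: →33(L), so W
n=42: →36(W), 35(W), 34(W) — all W, so L
n=43: →37(W), 36(W), 35(W) — all W, so L
L entries with 1 ≤ n ≤ 43 (n=0 is outside the asked range and is not counted): n = 1, 2, 3, 4, 5, 14, 15, 16, 17, 18, 19, 28, 29, 30, 31, 32, 33, 42, 43; that makes 19.

19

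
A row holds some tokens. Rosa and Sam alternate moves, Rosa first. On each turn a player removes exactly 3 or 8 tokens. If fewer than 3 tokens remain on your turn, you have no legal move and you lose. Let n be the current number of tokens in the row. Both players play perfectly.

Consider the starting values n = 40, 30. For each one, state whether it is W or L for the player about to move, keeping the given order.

Label each position W (a win for the player to move) or L (a loss). A position with no legal move is L; any other position is W exactly when some move reaches an L, and L when every move reaches a W.
n=0: no move → L
n=1: no move → L
n=2: no move → L
n=3: can move to 0, which is L ⇒ W
n=4: can move to 1, which is L ⇒ W
n=5: can move to 2, which is L ⇒ W
n=6: the only move is to 3(W), a W ⇒ L
n=7: the only move is to 4(W), a W ⇒ L
n=8: can move to 0, which is L ⇒ W
n=9: can move to 6, which is L ⇒ W
n=10: can move to 7, which is L ⇒ W
n=11: moves to 8(W), 3(W); every one is W ⇒ L
n=12: moves to 9(W), 4(W); every one is W ⇒ L
n=13: moves to 10(W), 5(W); every one is W ⇒ L
n=14: can move to 11, which is L ⇒ W
n=15: can move to 12, which is L ⇒ W
n=16: can move to 13, which is L ⇒ W
n=17: moves to 14(W), 9(W); every one is W ⇒ L
n=18: moves to 15(W), 10(W); every one is W ⇒ L
n=19: can move to 11, which is L ⇒ W
n=20: can move to 17, which is L ⇒ W
n=21: can move to 18, which is L ⇒ W
n=22: moves to 19(W), 14(W); every one is W ⇒ L
n=23: moves to 20(W), 15(W); every one is W ⇒ L
n=24: moves to 21(W), 16(W); every one is W ⇒ L
n=25: can move to 22, which is L ⇒ W
n=26: can move to 23, which is L ⇒ W
n=27: can move to 24, which is L ⇒ W
n=28: moves to 25(W), 20(W); every one is W ⇒ L
n=29: moves to 26(W), 21(W); every one is W ⇒ L
n=30: can move to 22, which is L ⇒ W
n=31: can move to 28, which is L ⇒ W
n=32: can move to 29, which is L ⇒ W
n=33: moves to 30(W), 25(W); every one is W ⇒ L
n=34: moves to 31(W), 26(W); every one is W ⇒ L
n=35: moves to 32(W), 27(W); every one is W ⇒ L
n=36: can move to 33, which is L ⇒ W
n=37: can move to 34, which is L ⇒ W
n=38: can move to 35, which is L ⇒ W
n=39: moves to 36(W), 31(W); every one is W ⇒ L
n=40: moves to 37(W), 32(W); every one is W ⇒ L

40: L, 30: W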